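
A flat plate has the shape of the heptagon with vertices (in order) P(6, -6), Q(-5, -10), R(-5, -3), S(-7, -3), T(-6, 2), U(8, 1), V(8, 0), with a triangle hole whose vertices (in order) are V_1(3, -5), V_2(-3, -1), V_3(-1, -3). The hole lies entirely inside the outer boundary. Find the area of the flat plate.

Outer boundary:
Apply the surveyor's formula: 2A = Σ (x_i·y_{i+1} − x_{i+1}·y_i), indices taken mod 7.
P→Q: (6)(-10) − (-5)(-6) = -90
Q→R: (-5)(-3) − (-5)(-10) = -35
R→S: (-5)(-3) − (-7)(-3) = -6
S→T: (-7)(2) − (-6)(-3) = -32
T→U: (-6)(1) − (8)(2) = -22
U→V: (8)(0) − (8)(1) = -8
V→P: (8)(-6) − (6)(0) = -48
Σ = -241
Area = |Σ|/2 = 120.5.
Hole:
Σ = (-18) + (8) + (14) = 4
Area = |Σ|/2 = 2.
Net area = 120.5 − 2 = 118.5.

118.5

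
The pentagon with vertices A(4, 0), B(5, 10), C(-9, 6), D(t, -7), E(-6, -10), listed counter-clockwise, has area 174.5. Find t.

-8

The doubled signed area Σ (x_i y_{i+1} − x_{i+1} y_i) is linear in t.
With t=0 it equals 221; the coefficient of t is -16 (from the two edges through D).
So -16·t + 221 = 2·174.5 = 349 ⇒ t = -8.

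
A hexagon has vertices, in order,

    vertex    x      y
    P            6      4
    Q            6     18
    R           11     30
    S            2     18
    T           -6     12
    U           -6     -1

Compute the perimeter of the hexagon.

78

|PQ| = √((0)² + (14)²) = √196 = 14
|QR| = √((5)² + (12)²) = √169 = 13
|RS| = √((-9)² + (-12)²) = √225 = 15
|ST| = √((-8)² + (-6)²) = √100 = 10
|TU| = √((0)² + (-13)²) = √169 = 13
|UP| = √((12)² + (5)²) = √169 = 13
Perimeter = 14 + 13 + 15 + 10 + 13 + 13 = 78.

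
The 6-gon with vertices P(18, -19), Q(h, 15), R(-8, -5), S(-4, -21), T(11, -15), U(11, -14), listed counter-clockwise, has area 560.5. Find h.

17

The doubled signed area Σ (x_i y_{i+1} − x_{i+1} y_i) is linear in h.
With h=0 it equals 883; the coefficient of h is 14 (from the two edges through Q).
So 14·h + 883 = 2·560.5 = 1121 ⇒ h = 17.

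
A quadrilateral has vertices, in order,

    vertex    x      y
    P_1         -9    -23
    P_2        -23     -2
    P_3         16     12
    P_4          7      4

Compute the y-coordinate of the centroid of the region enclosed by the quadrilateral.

-413/90

Apply the shoelace (surveyor's) formula. First the cross-terms c_i = x_i·y_{i+1} − x_{i+1}·y_i:
  -511, -244, -20, -125  ⇒  2A = -900, A = -450.
Then Σ (y_i + y_{i+1})·c_i = 12390, so ȳ = 12390 / (6·(-450)) = -413/90.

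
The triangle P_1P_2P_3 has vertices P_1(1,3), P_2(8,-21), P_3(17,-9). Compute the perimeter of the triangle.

|P_1P_2| = √((7)² + (-24)²) = √625 = 25
|P_2P_3| = √((9)² + (12)²) = √225 = 15
|P_3P_1| = √((-16)² + (12)²) = √400 = 20
Perimeter = 25 + 15 + 20 = 60.

60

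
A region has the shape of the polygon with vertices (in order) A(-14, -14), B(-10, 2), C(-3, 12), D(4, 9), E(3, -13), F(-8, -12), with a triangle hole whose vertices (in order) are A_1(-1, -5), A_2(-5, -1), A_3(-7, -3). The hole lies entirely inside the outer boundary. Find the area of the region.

308

Outer boundary:
Apply the shoelace (surveyor's) formula: 2A = Σ (x_i·y_{i+1} − x_{i+1}·y_i), indices taken mod 6.
Σ = (-168) + (-114) + (-75) + (-79) + (-140) + (-56) = -632
Area = |Σ|/2 = 316.
Hole:
A_1→A_2: (-1)(-1) − (-5)(-5) = -24
A_2→A_3: (-5)(-3) − (-7)(-1) = 8
A_3→A_1: (-7)(-5) − (-1)(-3) = 32
Σ = 16
Area = |Σ|/2 = 8.
Net area = 316 − 8 = 308.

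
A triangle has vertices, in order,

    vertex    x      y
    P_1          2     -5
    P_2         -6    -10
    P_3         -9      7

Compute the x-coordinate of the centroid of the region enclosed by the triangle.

Apply Gauss's area formula. First the cross-terms c_i = x_i·y_{i+1} − x_{i+1}·y_i:
  -50, -132, 31  ⇒  2A = -151, A = -75.5.
Then Σ (x_i + x_{i+1})·c_i = 1963, so x̄ = 1963 / (6·(-75.5)) = -13/3.

-13/3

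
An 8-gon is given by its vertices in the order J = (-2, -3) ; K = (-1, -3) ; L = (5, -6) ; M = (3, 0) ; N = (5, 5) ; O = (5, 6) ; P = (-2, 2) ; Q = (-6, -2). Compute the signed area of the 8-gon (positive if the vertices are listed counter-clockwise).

57

Apply the surveyor's formula: 2A = Σ (x_i·y_{i+1} − x_{i+1}·y_i), indices taken mod 8.
J→K: (-2)(-3) − (-1)(-3) = 3
K→L: (-1)(-6) − (5)(-3) = 21
L→M: (5)(0) − (3)(-6) = 18
M→N: (3)(5) − (5)(0) = 15
N→O: (5)(6) − (5)(5) = 5
O→P: (5)(2) − (-2)(6) = 22
P→Q: (-2)(-2) − (-6)(2) = 16
Q→J: (-6)(-3) − (-2)(-2) = 14
Σ = 114
Signed area = Σ/2 = 57 (positive ⇒ counter-clockwise traversal).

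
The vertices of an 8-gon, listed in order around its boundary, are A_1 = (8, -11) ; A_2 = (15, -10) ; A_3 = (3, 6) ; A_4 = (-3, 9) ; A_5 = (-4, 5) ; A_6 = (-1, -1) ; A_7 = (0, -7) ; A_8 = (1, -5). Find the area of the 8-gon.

Apply the surveyor's formula: 2A = Σ (x_i·y_{i+1} − x_{i+1}·y_i), indices taken mod 8.
Σ = (85) + (120) + (45) + (21) + (9) + (7) + (7) + (29) = 323
Area = |Σ|/2 = 161.5.

161.5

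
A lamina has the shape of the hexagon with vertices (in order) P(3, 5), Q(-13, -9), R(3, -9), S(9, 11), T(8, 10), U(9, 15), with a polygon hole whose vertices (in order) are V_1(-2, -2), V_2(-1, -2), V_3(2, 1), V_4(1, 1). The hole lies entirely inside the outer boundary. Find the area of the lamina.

161

Outer boundary:
Apply the shoelace (surveyor's) formula: 2A = Σ (x_i·y_{i+1} − x_{i+1}·y_i), indices taken mod 6.
Cross-terms: 38, 144, 114, 2, 30, 0  ⇒  Σ = 328
Area = |Σ|/2 = 164.
Hole:
Σ = (2) + (3) + (1) + (0) = 6
Area = |Σ|/2 = 3.
Net area = 164 − 3 = 161.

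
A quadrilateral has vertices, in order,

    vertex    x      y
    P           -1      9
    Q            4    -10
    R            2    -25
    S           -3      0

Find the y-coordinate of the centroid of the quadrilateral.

Apply the shoelace (surveyor's) formula. First the cross-terms c_i = x_i·y_{i+1} − x_{i+1}·y_i:
  -26, -80, -75, -27  ⇒  2A = -208, A = -104.
Then Σ (y_i + y_{i+1})·c_i = 4458, so ȳ = 4458 / (6·(-104)) = -743/104.

-743/104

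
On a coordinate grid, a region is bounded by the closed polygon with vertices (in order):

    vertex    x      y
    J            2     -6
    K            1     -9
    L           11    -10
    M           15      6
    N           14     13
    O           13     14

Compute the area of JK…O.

162.5

Σ = (-12) + (89) + (216) + (111) + (27) + (-106) = 325
Area = |Σ|/2 = 162.5.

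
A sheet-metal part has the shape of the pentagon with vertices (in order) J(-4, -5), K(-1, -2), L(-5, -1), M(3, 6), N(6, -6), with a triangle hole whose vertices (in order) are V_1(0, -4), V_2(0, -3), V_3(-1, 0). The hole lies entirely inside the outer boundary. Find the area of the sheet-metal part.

Outer boundary:
J→K: (-4)(-2) − (-1)(-5) = 3
K→L: (-1)(-1) − (-5)(-2) = -9
L→M: (-5)(6) − (3)(-1) = -27
M→N: (3)(-6) − (6)(6) = -54
N→J: (6)(-5) − (-4)(-6) = -54
Σ = -141
Area = |Σ|/2 = 70.5.
Hole:
V_1→V_2: (0)(-3) − (0)(-4) = 0
V_2→V_3: (0)(0) − (-1)(-3) = -3
V_3→V_1: (-1)(-4) − (0)(0) = 4
Σ = 1
Area = |Σ|/2 = 0.5.
Net area = 70.5 − 0.5 = 70.

70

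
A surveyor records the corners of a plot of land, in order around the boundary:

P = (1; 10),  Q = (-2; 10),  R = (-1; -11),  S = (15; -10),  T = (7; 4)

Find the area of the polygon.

216.5

Apply the shoelace (surveyor's) formula: 2A = Σ (x_i·y_{i+1} − x_{i+1}·y_i), indices taken mod 5.
P→Q: (1)(10) − (-2)(10) = 30
Q→R: (-2)(-11) − (-1)(10) = 32
R→S: (-1)(-10) − (15)(-11) = 175
S→T: (15)(4) − (7)(-10) = 130
T→P: (7)(10) − (1)(4) = 66
Σ = 433
Area = |Σ|/2 = 216.5.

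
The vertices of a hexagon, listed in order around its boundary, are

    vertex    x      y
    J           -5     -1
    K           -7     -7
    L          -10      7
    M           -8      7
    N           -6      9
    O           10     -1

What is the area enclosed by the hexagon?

117

J→K: (-5)(-7) − (-7)(-1) = 28
K→L: (-7)(7) − (-10)(-7) = -119
L→M: (-10)(7) − (-8)(7) = -14
M→N: (-8)(9) − (-6)(7) = -30
N→O: (-6)(-1) − (10)(9) = -84
O→J: (10)(-1) − (-5)(-1) = -15
Σ = -234
Area = |Σ|/2 = 117.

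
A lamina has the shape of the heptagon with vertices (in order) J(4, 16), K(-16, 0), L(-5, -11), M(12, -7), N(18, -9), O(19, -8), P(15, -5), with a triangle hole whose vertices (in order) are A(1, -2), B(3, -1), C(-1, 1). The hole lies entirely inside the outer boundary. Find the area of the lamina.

Outer boundary:
Apply the shoelace formula: 2A = Σ (x_i·y_{i+1} − x_{i+1}·y_i), indices taken mod 7.
J→K: (4)(0) − (-16)(16) = 256
K→L: (-16)(-11) − (-5)(0) = 176
L→M: (-5)(-7) − (12)(-11) = 167
M→N: (12)(-9) − (18)(-7) = 18
N→O: (18)(-8) − (19)(-9) = 27
O→P: (19)(-5) − (15)(-8) = 25
P→J: (15)(16) − (4)(-5) = 260
Σ = 929
Area = |Σ|/2 = 464.5.
Hole:
Cross-terms: 5, 2, 1  ⇒  Σ = 8
Area = |Σ|/2 = 4.
Net area = 464.5 − 4 = 460.5.

460.5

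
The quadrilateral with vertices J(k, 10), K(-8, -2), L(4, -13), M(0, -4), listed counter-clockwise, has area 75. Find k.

-13

The doubled signed area Σ (x_i y_{i+1} − x_{i+1} y_i) is linear in k.
With k=0 it equals 176; the coefficient of k is 2 (from the two edges through J).
So 2·k + 176 = 2·75 = 150 ⇒ k = -13.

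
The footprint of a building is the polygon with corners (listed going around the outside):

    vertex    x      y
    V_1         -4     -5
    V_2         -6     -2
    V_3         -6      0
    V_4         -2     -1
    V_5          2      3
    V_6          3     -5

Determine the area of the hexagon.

43

Apply the shoelace (surveyor's) formula: 2A = Σ (x_i·y_{i+1} − x_{i+1}·y_i), indices taken mod 6.
V_1→V_2: (-4)(-2) − (-6)(-5) = -22
V_2→V_3: (-6)(0) − (-6)(-2) = -12
V_3→V_4: (-6)(-1) − (-2)(0) = 6
V_4→V_5: (-2)(3) − (2)(-1) = -4
V_5→V_6: (2)(-5) − (3)(3) = -19
V_6→V_1: (3)(-5) − (-4)(-5) = -35
Σ = -86
Area = |Σ|/2 = 43.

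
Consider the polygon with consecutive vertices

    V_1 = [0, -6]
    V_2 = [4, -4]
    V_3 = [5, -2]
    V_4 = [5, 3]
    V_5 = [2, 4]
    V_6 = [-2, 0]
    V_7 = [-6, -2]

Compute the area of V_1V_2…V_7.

61.5

Apply the shoelace formula: 2A = Σ (x_i·y_{i+1} − x_{i+1}·y_i), indices taken mod 7.
Σ = (24) + (12) + (25) + (14) + (8) + (4) + (36) = 123
Area = |Σ|/2 = 61.5.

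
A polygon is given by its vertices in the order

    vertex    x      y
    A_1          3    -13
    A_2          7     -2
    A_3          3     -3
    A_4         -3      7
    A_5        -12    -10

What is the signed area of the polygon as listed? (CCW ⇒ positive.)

Σ = (85) + (-15) + (12) + (114) + (186) = 382
Signed area = Σ/2 = 191 (positive ⇒ counter-clockwise traversal).

191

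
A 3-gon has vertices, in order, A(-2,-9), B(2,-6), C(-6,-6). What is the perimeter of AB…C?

18

|AB| = √((4)² + (3)²) = √25 = 5
|BC| = √((-8)² + (0)²) = √64 = 8
|CA| = √((4)² + (-3)²) = √25 = 5
Perimeter = 5 + 8 + 5 = 18.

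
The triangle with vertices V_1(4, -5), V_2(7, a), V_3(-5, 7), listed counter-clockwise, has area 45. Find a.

1

Write out the shoelace sum; only the two edges meeting at V_2 involve a:
2·Area = [(4·a − 7·(-5)) + (7·7 − (-5)·a)] + -3
       = 9·a + 81 = 90
⇒ a = 1.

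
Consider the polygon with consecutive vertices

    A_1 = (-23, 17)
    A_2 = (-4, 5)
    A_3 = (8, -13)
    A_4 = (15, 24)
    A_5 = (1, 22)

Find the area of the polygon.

Apply Gauss's area formula: 2A = Σ (x_i·y_{i+1} − x_{i+1}·y_i), indices taken mod 5.
Σ = (-47) + (12) + (387) + (306) + (523) = 1181
Area = |Σ|/2 = 590.5.

590.5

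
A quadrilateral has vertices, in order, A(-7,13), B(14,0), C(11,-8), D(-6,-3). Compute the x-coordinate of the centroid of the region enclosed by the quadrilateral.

532/237

Apply the shoelace formula. First the cross-terms c_i = x_i·y_{i+1} − x_{i+1}·y_i:
  -182, -112, -81, -99  ⇒  2A = -474, A = -237.
Then Σ (x_i + x_{i+1})·c_i = -3192, so x̄ = -3192 / (6·(-237)) = 532/237.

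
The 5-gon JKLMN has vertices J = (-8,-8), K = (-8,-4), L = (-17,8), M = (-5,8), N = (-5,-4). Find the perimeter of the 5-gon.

|JK| = √((0)² + (4)²) = √16 = 4
|KL| = √((-9)² + (12)²) = √225 = 15
|LM| = √((12)² + (0)²) = √144 = 12
|MN| = √((0)² + (-12)²) = √144 = 12
|NJ| = √((-3)² + (-4)²) = √25 = 5
Perimeter = 4 + 15 + 12 + 12 + 5 = 48.

48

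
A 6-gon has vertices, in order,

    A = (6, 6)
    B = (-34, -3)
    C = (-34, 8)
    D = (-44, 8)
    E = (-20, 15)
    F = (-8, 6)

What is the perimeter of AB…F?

|AB| = √((-40)² + (-9)²) = √1681 = 41
|BC| = √((0)² + (11)²) = √121 = 11
|CD| = √((-10)² + (0)²) = √100 = 10
|DE| = √((24)² + (7)²) = √625 = 25
|EF| = √((12)² + (-9)²) = √225 = 15
|FA| = √((14)² + (0)²) = √196 = 14
Perimeter = 41 + 11 + 10 + 25 + 15 + 14 = 116.

116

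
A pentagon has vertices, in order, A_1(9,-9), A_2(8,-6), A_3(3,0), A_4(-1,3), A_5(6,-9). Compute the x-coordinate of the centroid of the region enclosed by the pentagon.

14/3

Apply the surveyor's formula. First the cross-terms c_i = x_i·y_{i+1} − x_{i+1}·y_i:
  18, 18, 9, -9, 27  ⇒  2A = 63, A = 31.5.
Then Σ (x_i + x_{i+1})·c_i = 882, so x̄ = 882 / (6·31.5) = 14/3.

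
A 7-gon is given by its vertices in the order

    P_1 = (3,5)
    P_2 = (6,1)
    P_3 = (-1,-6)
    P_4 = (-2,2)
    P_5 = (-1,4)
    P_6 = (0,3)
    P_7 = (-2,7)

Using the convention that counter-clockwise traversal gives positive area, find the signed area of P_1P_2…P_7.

P_1→P_2: (3)(1) − (6)(5) = -27
P_2→P_3: (6)(-6) − (-1)(1) = -35
P_3→P_4: (-1)(2) − (-2)(-6) = -14
P_4→P_5: (-2)(4) − (-1)(2) = -6
P_5→P_6: (-1)(3) − (0)(4) = -3
P_6→P_7: (0)(7) − (-2)(3) = 6
P_7→P_1: (-2)(5) − (3)(7) = -31
Σ = -110
Signed area = Σ/2 = -55 (negative ⇒ clockwise traversal).

-55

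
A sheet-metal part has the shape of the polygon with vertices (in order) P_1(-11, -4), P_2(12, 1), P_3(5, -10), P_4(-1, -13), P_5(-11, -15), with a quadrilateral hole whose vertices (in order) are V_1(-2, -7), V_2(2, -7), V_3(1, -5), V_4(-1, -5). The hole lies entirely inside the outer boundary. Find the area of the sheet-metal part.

200

Outer boundary:
Apply the shoelace formula: 2A = Σ (x_i·y_{i+1} − x_{i+1}·y_i), indices taken mod 5.
Σ = (37) + (-125) + (-75) + (-128) + (-121) = -412
Area = |Σ|/2 = 206.
Hole:
Apply the shoelace formula: 2A = Σ (x_i·y_{i+1} − x_{i+1}·y_i), indices taken mod 4.
Σ = (28) + (-3) + (-10) + (-3) = 12
Area = |Σ|/2 = 6.
Net area = 206 − 6 = 200.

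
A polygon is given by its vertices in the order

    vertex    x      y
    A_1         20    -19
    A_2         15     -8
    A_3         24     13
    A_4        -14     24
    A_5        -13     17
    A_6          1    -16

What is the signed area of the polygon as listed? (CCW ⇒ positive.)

Apply Gauss's area formula: 2A = Σ (x_i·y_{i+1} − x_{i+1}·y_i), indices taken mod 6.
Σ = (125) + (387) + (758) + (74) + (191) + (301) = 1836
Signed area = Σ/2 = 918 (positive ⇒ counter-clockwise traversal).

918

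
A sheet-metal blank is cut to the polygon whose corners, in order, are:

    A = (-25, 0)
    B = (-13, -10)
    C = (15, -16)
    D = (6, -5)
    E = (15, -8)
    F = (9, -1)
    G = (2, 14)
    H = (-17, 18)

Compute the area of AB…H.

A→B: (-25)(-10) − (-13)(0) = 250
B→C: (-13)(-16) − (15)(-10) = 358
C→D: (15)(-5) − (6)(-16) = 21
D→E: (6)(-8) − (15)(-5) = 27
E→F: (15)(-1) − (9)(-8) = 57
F→G: (9)(14) − (2)(-1) = 128
G→H: (2)(18) − (-17)(14) = 274
H→A: (-17)(0) − (-25)(18) = 450
Σ = 1565
Area = |Σ|/2 = 782.5.

782.5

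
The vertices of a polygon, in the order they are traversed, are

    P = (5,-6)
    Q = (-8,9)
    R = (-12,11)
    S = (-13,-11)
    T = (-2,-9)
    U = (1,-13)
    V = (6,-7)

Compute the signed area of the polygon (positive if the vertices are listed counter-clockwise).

246

Σ = (-3) + (20) + (275) + (95) + (35) + (71) + (-1) = 492
Signed area = Σ/2 = 246 (positive ⇒ counter-clockwise traversal).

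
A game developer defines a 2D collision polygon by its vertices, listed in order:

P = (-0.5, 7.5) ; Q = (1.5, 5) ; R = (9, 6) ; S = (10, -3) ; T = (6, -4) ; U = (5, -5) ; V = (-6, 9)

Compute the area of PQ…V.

Σ = (-13.75) + (-36) + (-87) + (-22) + (-10) + (15) + (-40.5) = -194.25
Area = |Σ|/2 = 97.125.

97.125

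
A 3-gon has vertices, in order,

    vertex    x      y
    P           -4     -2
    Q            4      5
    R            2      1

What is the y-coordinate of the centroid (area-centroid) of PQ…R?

Apply the shoelace formula. First the cross-terms c_i = x_i·y_{i+1} − x_{i+1}·y_i:
  -12, -6, 0  ⇒  2A = -18, A = -9.
Then Σ (y_i + y_{i+1})·c_i = -72, so ȳ = -72 / (6·(-9)) = 4/3.

4/3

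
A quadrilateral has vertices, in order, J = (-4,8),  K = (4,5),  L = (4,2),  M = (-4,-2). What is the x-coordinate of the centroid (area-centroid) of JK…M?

Apply Gauss's area formula. First the cross-terms c_i = x_i·y_{i+1} − x_{i+1}·y_i:
  -52, -12, 0, -40  ⇒  2A = -104, A = -52.
Then Σ (x_i + x_{i+1})·c_i = 224, so x̄ = 224 / (6·(-52)) = -28/39.

-28/39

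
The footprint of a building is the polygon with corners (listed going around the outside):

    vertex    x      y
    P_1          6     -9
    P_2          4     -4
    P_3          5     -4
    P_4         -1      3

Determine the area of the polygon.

P_1→P_2: (6)(-4) − (4)(-9) = 12
P_2→P_3: (4)(-4) − (5)(-4) = 4
P_3→P_4: (5)(3) − (-1)(-4) = 11
P_4→P_1: (-1)(-9) − (6)(3) = -9
Σ = 18
Area = |Σ|/2 = 9.

9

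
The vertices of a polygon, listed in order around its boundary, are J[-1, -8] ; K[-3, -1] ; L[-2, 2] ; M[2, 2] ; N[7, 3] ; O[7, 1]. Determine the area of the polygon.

58

J→K: (-1)(-1) − (-3)(-8) = -23
K→L: (-3)(2) − (-2)(-1) = -8
L→M: (-2)(2) − (2)(2) = -8
M→N: (2)(3) − (7)(2) = -8
N→O: (7)(1) − (7)(3) = -14
O→J: (7)(-8) − (-1)(1) = -55
Σ = -116
Area = |Σ|/2 = 58.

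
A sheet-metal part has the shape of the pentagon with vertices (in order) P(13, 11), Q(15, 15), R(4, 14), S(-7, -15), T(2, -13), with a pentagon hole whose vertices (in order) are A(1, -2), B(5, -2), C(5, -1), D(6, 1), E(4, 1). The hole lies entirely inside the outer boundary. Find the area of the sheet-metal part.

256.5

Outer boundary:
Apply Gauss's area formula: 2A = Σ (x_i·y_{i+1} − x_{i+1}·y_i), indices taken mod 5.
Σ = (30) + (150) + (38) + (121) + (191) = 530
Area = |Σ|/2 = 265.
Hole:
Σ = (8) + (5) + (11) + (2) + (-9) = 17
Area = |Σ|/2 = 8.5.
Net area = 265 − 8.5 = 256.5.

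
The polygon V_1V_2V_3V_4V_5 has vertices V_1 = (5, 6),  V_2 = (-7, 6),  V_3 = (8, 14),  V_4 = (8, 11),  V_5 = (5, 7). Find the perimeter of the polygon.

38

|V_1V_2| = √((-12)² + (0)²) = √144 = 12
|V_2V_3| = √((15)² + (8)²) = √289 = 17
|V_3V_4| = √((0)² + (-3)²) = √9 = 3
|V_4V_5| = √((-3)² + (-4)²) = √25 = 5
|V_5V_1| = √((0)² + (-1)²) = √1 = 1
Perimeter = 12 + 17 + 3 + 5 + 1 = 38.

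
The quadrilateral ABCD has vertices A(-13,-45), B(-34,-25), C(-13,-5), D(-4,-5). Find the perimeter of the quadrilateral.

|AB| = √((-21)² + (20)²) = √841 = 29
|BC| = √((21)² + (20)²) = √841 = 29
|CD| = √((9)² + (0)²) = √81 = 9
|DA| = √((-9)² + (-40)²) = √1681 = 41
Perimeter = 29 + 29 + 9 + 41 = 108.

108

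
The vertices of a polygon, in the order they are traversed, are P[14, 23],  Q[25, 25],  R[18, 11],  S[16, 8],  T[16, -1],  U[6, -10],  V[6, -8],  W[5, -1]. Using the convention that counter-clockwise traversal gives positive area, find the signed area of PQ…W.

Apply Gauss's area formula: 2A = Σ (x_i·y_{i+1} − x_{i+1}·y_i), indices taken mod 8.
Σ = (-225) + (-175) + (-32) + (-144) + (-154) + (12) + (34) + (129) = -555
Signed area = Σ/2 = -277.5 (negative ⇒ clockwise traversal).

-277.5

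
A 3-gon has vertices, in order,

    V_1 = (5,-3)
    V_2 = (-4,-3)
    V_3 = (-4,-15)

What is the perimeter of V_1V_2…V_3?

36

|V_1V_2| = √((-9)² + (0)²) = √81 = 9
|V_2V_3| = √((0)² + (-12)²) = √144 = 12
|V_3V_1| = √((9)² + (12)²) = √225 = 15
Perimeter = 9 + 12 + 15 = 36.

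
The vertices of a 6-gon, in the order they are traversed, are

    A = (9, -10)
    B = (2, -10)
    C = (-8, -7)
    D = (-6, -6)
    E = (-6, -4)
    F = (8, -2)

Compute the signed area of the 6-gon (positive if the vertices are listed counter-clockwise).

-94

Apply the shoelace (surveyor's) formula: 2A = Σ (x_i·y_{i+1} − x_{i+1}·y_i), indices taken mod 6.
Σ = (-70) + (-94) + (6) + (-12) + (44) + (-62) = -188
Signed area = Σ/2 = -94 (negative ⇒ clockwise traversal).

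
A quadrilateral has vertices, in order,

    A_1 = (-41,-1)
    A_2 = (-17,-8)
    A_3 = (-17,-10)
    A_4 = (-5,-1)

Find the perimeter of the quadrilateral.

|A_1A_2| = √((24)² + (-7)²) = √625 = 25
|A_2A_3| = √((0)² + (-2)²) = √4 = 2
|A_3A_4| = √((12)² + (9)²) = √225 = 15
|A_4A_1| = √((-36)² + (0)²) = √1296 = 36
Perimeter = 25 + 2 + 15 + 36 = 78.

78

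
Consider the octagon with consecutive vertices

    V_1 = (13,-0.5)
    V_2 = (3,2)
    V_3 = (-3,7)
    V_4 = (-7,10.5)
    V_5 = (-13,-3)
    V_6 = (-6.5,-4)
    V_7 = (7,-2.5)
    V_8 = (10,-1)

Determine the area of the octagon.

V_1→V_2: (13)(2) − (3)(-0.5) = 27.5
V_2→V_3: (3)(7) − (-3)(2) = 27
V_3→V_4: (-3)(10.5) − (-7)(7) = 17.5
V_4→V_5: (-7)(-3) − (-13)(10.5) = 157.5
V_5→V_6: (-13)(-4) − (-6.5)(-3) = 32.5
V_6→V_7: (-6.5)(-2.5) − (7)(-4) = 44.25
V_7→V_8: (7)(-1) − (10)(-2.5) = 18
V_8→V_1: (10)(-0.5) − (13)(-1) = 8
Σ = 332.25
Area = |Σ|/2 = 166.125.

166.125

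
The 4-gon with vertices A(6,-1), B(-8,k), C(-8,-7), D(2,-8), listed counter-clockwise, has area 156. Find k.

The doubled signed area Σ (x_i y_{i+1} − x_{i+1} y_i) is linear in k.
With k=0 it equals 172; the coefficient of k is 14 (from the two edges through B).
So 14·k + 172 = 2·156 = 312 ⇒ k = 10.

10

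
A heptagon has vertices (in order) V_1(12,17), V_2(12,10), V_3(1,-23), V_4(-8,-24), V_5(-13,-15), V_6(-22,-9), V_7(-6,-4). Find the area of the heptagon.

501.5

V_1→V_2: (12)(10) − (12)(17) = -84
V_2→V_3: (12)(-23) − (1)(10) = -286
V_3→V_4: (1)(-24) − (-8)(-23) = -208
V_4→V_5: (-8)(-15) − (-13)(-24) = -192
V_5→V_6: (-13)(-9) − (-22)(-15) = -213
V_6→V_7: (-22)(-4) − (-6)(-9) = 34
V_7→V_1: (-6)(17) − (12)(-4) = -54
Σ = -1003
Area = |Σ|/2 = 501.5.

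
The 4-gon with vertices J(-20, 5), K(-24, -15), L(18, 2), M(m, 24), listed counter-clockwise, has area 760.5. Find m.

-11

Write out the shoelace sum; only the two edges meeting at M involve m:
2·Area = [(18·24 − m·2) + (m·5 − (-20)·24)] + 642
       = 3·m + 1554 = 1521
⇒ m = -11.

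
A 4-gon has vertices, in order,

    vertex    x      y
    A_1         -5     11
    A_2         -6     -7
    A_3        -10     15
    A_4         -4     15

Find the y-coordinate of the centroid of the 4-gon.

Apply the surveyor's formula. First the cross-terms c_i = x_i·y_{i+1} − x_{i+1}·y_i:
  101, -160, -90, 31  ⇒  2A = -118, A = -59.
Then Σ (y_i + y_{i+1})·c_i = -2770, so ȳ = -2770 / (6·(-59)) = 1385/177.

1385/177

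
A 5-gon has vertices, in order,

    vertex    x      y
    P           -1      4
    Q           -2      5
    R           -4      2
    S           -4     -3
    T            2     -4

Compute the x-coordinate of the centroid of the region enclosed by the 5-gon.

-61/39

Apply the shoelace formula. First the cross-terms c_i = x_i·y_{i+1} − x_{i+1}·y_i:
  3, 16, 20, 22, 4  ⇒  2A = 65, A = 32.5.
Then Σ (x_i + x_{i+1})·c_i = -305, so x̄ = -305 / (6·32.5) = -61/39.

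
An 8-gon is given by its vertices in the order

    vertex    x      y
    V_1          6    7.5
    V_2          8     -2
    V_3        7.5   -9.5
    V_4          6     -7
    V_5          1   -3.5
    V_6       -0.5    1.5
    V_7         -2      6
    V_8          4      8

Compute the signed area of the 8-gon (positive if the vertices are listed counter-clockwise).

-100.375

Apply the shoelace (surveyor's) formula: 2A = Σ (x_i·y_{i+1} − x_{i+1}·y_i), indices taken mod 8.
Cross-terms: -72, -61, 4.5, -14, -0.25, 0, -40, -18  ⇒  Σ = -200.75
Signed area = Σ/2 = -100.375 (negative ⇒ clockwise traversal).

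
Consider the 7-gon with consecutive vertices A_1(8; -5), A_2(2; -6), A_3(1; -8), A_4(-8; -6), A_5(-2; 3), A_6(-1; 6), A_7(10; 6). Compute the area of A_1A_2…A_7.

Apply the shoelace formula: 2A = Σ (x_i·y_{i+1} − x_{i+1}·y_i), indices taken mod 7.
Σ = (-38) + (-10) + (-70) + (-36) + (-9) + (-66) + (-98) = -327
Area = |Σ|/2 = 163.5.

163.5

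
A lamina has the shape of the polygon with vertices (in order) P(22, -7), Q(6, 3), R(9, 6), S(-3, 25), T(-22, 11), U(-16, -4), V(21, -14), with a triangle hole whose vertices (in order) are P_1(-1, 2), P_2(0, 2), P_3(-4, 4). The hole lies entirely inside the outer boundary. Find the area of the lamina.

Outer boundary:
Σ = (108) + (9) + (243) + (517) + (264) + (308) + (161) = 1610
Area = |Σ|/2 = 805.
Hole:
Apply the shoelace formula: 2A = Σ (x_i·y_{i+1} − x_{i+1}·y_i), indices taken mod 3.
Cross-terms: -2, 8, -4  ⇒  Σ = 2
Area = |Σ|/2 = 1.
Net area = 805 − 1 = 804.

804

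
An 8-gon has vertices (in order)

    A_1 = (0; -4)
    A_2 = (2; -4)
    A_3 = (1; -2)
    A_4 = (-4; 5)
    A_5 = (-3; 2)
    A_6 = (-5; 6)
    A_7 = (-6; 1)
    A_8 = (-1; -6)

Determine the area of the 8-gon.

38

Apply Gauss's area formula: 2A = Σ (x_i·y_{i+1} − x_{i+1}·y_i), indices taken mod 8.
Cross-terms: 8, 0, -3, 7, -8, 31, 37, 4  ⇒  Σ = 76
Area = |Σ|/2 = 38.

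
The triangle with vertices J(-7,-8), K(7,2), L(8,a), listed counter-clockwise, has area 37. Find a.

Write out the shoelace sum; only the two edges meeting at L involve a:
2·Area = [(7·a − 8·2) + (8·(-8) − (-7)·a)] + 42
       = 14·a + -38 = 74
⇒ a = 8.

8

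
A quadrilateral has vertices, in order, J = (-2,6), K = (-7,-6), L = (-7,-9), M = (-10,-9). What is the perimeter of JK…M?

|JK| = √((-5)² + (-12)²) = √169 = 13
|KL| = √((0)² + (-3)²) = √9 = 3
|LM| = √((-3)² + (0)²) = √9 = 3
|MJ| = √((8)² + (15)²) = √289 = 17
Perimeter = 13 + 3 + 3 + 17 = 36.

36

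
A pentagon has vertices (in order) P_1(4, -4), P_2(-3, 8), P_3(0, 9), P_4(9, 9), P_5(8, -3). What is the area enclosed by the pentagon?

103.5

Σ = (20) + (-27) + (-81) + (-99) + (-20) = -207
Area = |Σ|/2 = 103.5.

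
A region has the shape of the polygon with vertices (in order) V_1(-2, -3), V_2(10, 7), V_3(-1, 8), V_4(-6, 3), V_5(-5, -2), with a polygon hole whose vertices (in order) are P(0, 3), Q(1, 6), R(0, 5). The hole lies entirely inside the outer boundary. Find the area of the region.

92

Outer boundary:
Apply Gauss's area formula: 2A = Σ (x_i·y_{i+1} − x_{i+1}·y_i), indices taken mod 5.
Cross-terms: 16, 87, 45, 27, 11  ⇒  Σ = 186
Area = |Σ|/2 = 93.
Hole:
Σ = (-3) + (5) + (0) = 2
Area = |Σ|/2 = 1.
Net area = 93 − 1 = 92.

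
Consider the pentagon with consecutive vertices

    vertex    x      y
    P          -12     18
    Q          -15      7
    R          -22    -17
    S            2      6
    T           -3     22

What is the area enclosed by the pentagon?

384.5

Σ = (186) + (409) + (-98) + (62) + (210) = 769
Area = |Σ|/2 = 384.5.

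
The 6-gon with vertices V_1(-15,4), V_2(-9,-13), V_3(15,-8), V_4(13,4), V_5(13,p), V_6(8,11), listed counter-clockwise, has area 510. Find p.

14

Write out the shoelace sum; only the two edges meeting at V_5 involve p:
2·Area = [(13·p − 13·4) + (13·11 − 8·p)] + 859
       = 5·p + 950 = 1020
⇒ p = 14.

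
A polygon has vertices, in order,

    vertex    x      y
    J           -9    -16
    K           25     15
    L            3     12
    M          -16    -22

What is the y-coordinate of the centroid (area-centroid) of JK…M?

263/176

Apply the shoelace formula. First the cross-terms c_i = x_i·y_{i+1} − x_{i+1}·y_i:
  265, 255, 126, 58  ⇒  2A = 704, A = 352.
Then Σ (y_i + y_{i+1})·c_i = 3156, so ȳ = 3156 / (6·352) = 263/176.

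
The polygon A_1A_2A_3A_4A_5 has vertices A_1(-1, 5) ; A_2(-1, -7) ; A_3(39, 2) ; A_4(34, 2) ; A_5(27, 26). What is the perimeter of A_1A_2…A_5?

118

|A_1A_2| = √((0)² + (-12)²) = √144 = 12
|A_2A_3| = √((40)² + (9)²) = √1681 = 41
|A_3A_4| = √((-5)² + (0)²) = √25 = 5
|A_4A_5| = √((-7)² + (24)²) = √625 = 25
|A_5A_1| = √((-28)² + (-21)²) = √1225 = 35
Perimeter = 12 + 41 + 5 + 25 + 35 = 118.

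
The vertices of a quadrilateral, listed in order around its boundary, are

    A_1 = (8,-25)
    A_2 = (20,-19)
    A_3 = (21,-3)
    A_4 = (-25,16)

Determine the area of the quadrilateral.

722.5

Σ = (348) + (339) + (261) + (497) = 1445
Area = |Σ|/2 = 722.5.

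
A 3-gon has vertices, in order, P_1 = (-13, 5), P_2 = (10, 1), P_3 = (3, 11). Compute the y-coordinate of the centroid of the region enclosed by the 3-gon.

17/3

Apply the shoelace formula. First the cross-terms c_i = x_i·y_{i+1} − x_{i+1}·y_i:
  -63, 107, 158  ⇒  2A = 202, A = 101.
Then Σ (y_i + y_{i+1})·c_i = 3434, so ȳ = 3434 / (6·101) = 17/3.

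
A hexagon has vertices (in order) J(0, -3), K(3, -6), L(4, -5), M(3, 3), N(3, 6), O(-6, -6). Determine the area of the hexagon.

Σ = (9) + (9) + (27) + (9) + (18) + (18) = 90
Area = |Σ|/2 = 45.

45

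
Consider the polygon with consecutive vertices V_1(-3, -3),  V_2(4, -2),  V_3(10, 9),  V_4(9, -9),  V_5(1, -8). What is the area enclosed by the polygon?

Apply the surveyor's formula: 2A = Σ (x_i·y_{i+1} − x_{i+1}·y_i), indices taken mod 5.
Σ = (18) + (56) + (-171) + (-63) + (-27) = -187
Area = |Σ|/2 = 93.5.

93.5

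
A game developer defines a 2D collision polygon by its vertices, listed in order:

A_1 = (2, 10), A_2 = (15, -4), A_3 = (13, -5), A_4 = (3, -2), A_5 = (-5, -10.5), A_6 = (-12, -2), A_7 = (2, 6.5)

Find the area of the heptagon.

Apply the shoelace (surveyor's) formula: 2A = Σ (x_i·y_{i+1} − x_{i+1}·y_i), indices taken mod 7.
Σ = (-158) + (-23) + (-11) + (-41.5) + (-116) + (-74) + (7) = -416.5
Area = |Σ|/2 = 208.25.

208.25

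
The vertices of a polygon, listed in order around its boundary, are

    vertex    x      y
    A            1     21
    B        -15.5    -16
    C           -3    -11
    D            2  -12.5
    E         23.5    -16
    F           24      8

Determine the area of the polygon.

Σ = (309.5) + (122.5) + (59.5) + (261.75) + (572) + (496) = 1821.25
Area = |Σ|/2 = 910.625.

910.625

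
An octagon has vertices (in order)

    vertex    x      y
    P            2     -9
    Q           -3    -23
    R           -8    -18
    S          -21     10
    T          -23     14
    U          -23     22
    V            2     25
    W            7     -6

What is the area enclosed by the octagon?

883

Apply the shoelace (surveyor's) formula: 2A = Σ (x_i·y_{i+1} − x_{i+1}·y_i), indices taken mod 8.
P→Q: (2)(-23) − (-3)(-9) = -73
Q→R: (-3)(-18) − (-8)(-23) = -130
R→S: (-8)(10) − (-21)(-18) = -458
S→T: (-21)(14) − (-23)(10) = -64
T→U: (-23)(22) − (-23)(14) = -184
U→V: (-23)(25) − (2)(22) = -619
V→W: (2)(-6) − (7)(25) = -187
W→P: (7)(-9) − (2)(-6) = -51
Σ = -1766
Area = |Σ|/2 = 883.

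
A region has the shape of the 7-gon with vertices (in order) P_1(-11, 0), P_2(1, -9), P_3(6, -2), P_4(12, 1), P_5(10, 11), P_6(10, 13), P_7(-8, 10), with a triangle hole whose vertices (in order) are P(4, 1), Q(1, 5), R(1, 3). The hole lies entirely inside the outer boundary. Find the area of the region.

Outer boundary:
Apply the surveyor's formula: 2A = Σ (x_i·y_{i+1} − x_{i+1}·y_i), indices taken mod 7.
Σ = (99) + (52) + (30) + (122) + (20) + (204) + (110) = 637
Area = |Σ|/2 = 318.5.
Hole:
Apply the surveyor's formula: 2A = Σ (x_i·y_{i+1} − x_{i+1}·y_i), indices taken mod 3.
P→Q: (4)(5) − (1)(1) = 19
Q→R: (1)(3) − (1)(5) = -2
R→P: (1)(1) − (4)(3) = -11
Σ = 6
Area = |Σ|/2 = 3.
Net area = 318.5 − 3 = 315.5.

315.5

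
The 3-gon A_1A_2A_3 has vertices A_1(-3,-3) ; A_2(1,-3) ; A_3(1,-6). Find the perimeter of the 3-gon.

12

|A_1A_2| = √((4)² + (0)²) = √16 = 4
|A_2A_3| = √((0)² + (-3)²) = √9 = 3
|A_3A_1| = √((-4)² + (3)²) = √25 = 5
Perimeter = 4 + 3 + 5 = 12.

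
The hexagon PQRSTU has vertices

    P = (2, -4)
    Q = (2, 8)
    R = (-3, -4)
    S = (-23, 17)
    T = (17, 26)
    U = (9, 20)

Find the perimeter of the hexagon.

130

|PQ| = √((0)² + (12)²) = √144 = 12
|QR| = √((-5)² + (-12)²) = √169 = 13
|RS| = √((-20)² + (21)²) = √841 = 29
|ST| = √((40)² + (9)²) = √1681 = 41
|TU| = √((-8)² + (-6)²) = √100 = 10
|UP| = √((-7)² + (-24)²) = √625 = 25
Perimeter = 12 + 13 + 29 + 41 + 10 + 25 = 130.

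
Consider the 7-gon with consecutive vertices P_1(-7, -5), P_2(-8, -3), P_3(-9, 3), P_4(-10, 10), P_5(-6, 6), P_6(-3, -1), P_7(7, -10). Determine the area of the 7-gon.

Apply the shoelace formula: 2A = Σ (x_i·y_{i+1} − x_{i+1}·y_i), indices taken mod 7.
Σ = (-19) + (-51) + (-60) + (0) + (24) + (37) + (-105) = -174
Area = |Σ|/2 = 87.

87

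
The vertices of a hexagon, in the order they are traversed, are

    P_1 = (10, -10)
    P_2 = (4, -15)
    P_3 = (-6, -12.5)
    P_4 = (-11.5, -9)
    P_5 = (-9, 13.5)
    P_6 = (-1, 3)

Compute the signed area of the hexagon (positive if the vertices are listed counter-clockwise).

P_1→P_2: (10)(-15) − (4)(-10) = -110
P_2→P_3: (4)(-12.5) − (-6)(-15) = -140
P_3→P_4: (-6)(-9) − (-11.5)(-12.5) = -89.75
P_4→P_5: (-11.5)(13.5) − (-9)(-9) = -236.25
P_5→P_6: (-9)(3) − (-1)(13.5) = -13.5
P_6→P_1: (-1)(-10) − (10)(3) = -20
Σ = -609.5
Signed area = Σ/2 = -304.75 (negative ⇒ clockwise traversal).

-304.75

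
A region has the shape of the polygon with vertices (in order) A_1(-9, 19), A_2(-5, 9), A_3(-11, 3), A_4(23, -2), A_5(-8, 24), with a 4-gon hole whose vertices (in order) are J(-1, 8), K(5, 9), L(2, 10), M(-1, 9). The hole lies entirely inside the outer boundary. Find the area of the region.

319.5

Outer boundary:
Apply the surveyor's formula: 2A = Σ (x_i·y_{i+1} − x_{i+1}·y_i), indices taken mod 5.
A_1→A_2: (-9)(9) − (-5)(19) = 14
A_2→A_3: (-5)(3) − (-11)(9) = 84
A_3→A_4: (-11)(-2) − (23)(3) = -47
A_4→A_5: (23)(24) − (-8)(-2) = 536
A_5→A_1: (-8)(19) − (-9)(24) = 64
Σ = 651
Area = |Σ|/2 = 325.5.
Hole:
J→K: (-1)(9) − (5)(8) = -49
K→L: (5)(10) − (2)(9) = 32
L→M: (2)(9) − (-1)(10) = 28
M→J: (-1)(8) − (-1)(9) = 1
Σ = 12
Area = |Σ|/2 = 6.
Net area = 325.5 − 6 = 319.5.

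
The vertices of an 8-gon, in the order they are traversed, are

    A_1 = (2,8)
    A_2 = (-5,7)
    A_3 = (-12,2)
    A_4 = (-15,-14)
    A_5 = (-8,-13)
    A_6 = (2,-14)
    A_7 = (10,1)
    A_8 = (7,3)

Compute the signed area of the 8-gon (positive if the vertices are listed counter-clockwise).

381

Apply the surveyor's formula: 2A = Σ (x_i·y_{i+1} − x_{i+1}·y_i), indices taken mod 8.
Cross-terms: 54, 74, 198, 83, 138, 142, 23, 50  ⇒  Σ = 762
Signed area = Σ/2 = 381 (positive ⇒ counter-clockwise traversal).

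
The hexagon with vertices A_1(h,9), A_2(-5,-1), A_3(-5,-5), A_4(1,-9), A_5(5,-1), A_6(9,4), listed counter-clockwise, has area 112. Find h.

The doubled signed area Σ (x_i y_{i+1} − x_{i+1} y_i) is linear in h.
With h=0 it equals 269; the coefficient of h is -5 (from the two edges through A_1).
So -5·h + 269 = 2·112 = 224 ⇒ h = 9.

9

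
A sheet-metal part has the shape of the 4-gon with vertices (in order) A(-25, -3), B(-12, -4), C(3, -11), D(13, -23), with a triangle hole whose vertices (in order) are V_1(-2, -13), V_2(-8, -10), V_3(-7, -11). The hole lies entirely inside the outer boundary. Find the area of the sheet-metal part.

Outer boundary:
Apply the shoelace (surveyor's) formula: 2A = Σ (x_i·y_{i+1} − x_{i+1}·y_i), indices taken mod 4.
A→B: (-25)(-4) − (-12)(-3) = 64
B→C: (-12)(-11) − (3)(-4) = 144
C→D: (3)(-23) − (13)(-11) = 74
D→A: (13)(-3) − (-25)(-23) = -614
Σ = -332
Area = |Σ|/2 = 166.
Hole:
Apply Gauss's area formula: 2A = Σ (x_i·y_{i+1} − x_{i+1}·y_i), indices taken mod 3.
V_1→V_2: (-2)(-10) − (-8)(-13) = -84
V_2→V_3: (-8)(-11) − (-7)(-10) = 18
V_3→V_1: (-7)(-13) − (-2)(-11) = 69
Σ = 3
Area = |Σ|/2 = 1.5.
Net area = 166 − 1.5 = 164.5.

164.5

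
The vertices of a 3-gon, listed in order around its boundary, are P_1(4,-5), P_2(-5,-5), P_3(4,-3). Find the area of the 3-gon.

Apply Gauss's area formula: 2A = Σ (x_i·y_{i+1} − x_{i+1}·y_i), indices taken mod 3.
Σ = (-45) + (35) + (-8) = -18
Area = |Σ|/2 = 9.

9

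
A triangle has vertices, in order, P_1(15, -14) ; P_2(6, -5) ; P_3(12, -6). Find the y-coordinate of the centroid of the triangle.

-25/3

Apply the shoelace formula. First the cross-terms c_i = x_i·y_{i+1} − x_{i+1}·y_i:
  9, 24, -78  ⇒  2A = -45, A = -22.5.
Then Σ (y_i + y_{i+1})·c_i = 1125, so ȳ = 1125 / (6·(-22.5)) = -25/3.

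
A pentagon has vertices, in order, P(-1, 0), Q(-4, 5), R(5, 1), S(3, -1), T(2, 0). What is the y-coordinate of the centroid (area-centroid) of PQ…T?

1.675

Apply Gauss's area formula. First the cross-terms c_i = x_i·y_{i+1} − x_{i+1}·y_i:
  -5, -29, -8, 2, 0  ⇒  2A = -40, A = -20.
Then Σ (y_i + y_{i+1})·c_i = -201, so ȳ = -201 / (6·(-20)) = 1.675.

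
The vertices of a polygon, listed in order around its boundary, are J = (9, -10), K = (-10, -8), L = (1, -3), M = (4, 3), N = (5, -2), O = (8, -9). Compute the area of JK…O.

Apply the shoelace (surveyor's) formula: 2A = Σ (x_i·y_{i+1} − x_{i+1}·y_i), indices taken mod 6.
J→K: (9)(-8) − (-10)(-10) = -172
K→L: (-10)(-3) − (1)(-8) = 38
L→M: (1)(3) − (4)(-3) = 15
M→N: (4)(-2) − (5)(3) = -23
N→O: (5)(-9) − (8)(-2) = -29
O→J: (8)(-10) − (9)(-9) = 1
Σ = -170
Area = |Σ|/2 = 85.

85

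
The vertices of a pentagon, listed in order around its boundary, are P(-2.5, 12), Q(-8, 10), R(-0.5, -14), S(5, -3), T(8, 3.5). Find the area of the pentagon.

202.875

Apply the surveyor's formula: 2A = Σ (x_i·y_{i+1} − x_{i+1}·y_i), indices taken mod 5.
Σ = (71) + (117) + (71.5) + (41.5) + (104.75) = 405.75
Area = |Σ|/2 = 202.875.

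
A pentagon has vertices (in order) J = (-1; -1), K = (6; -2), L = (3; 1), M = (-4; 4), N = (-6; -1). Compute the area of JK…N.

34.5

Σ = (8) + (12) + (16) + (28) + (5) = 69
Area = |Σ|/2 = 34.5.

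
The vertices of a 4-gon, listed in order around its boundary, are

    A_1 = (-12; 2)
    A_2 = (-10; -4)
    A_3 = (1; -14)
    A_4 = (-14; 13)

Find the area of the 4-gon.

78.5

Apply the surveyor's formula: 2A = Σ (x_i·y_{i+1} − x_{i+1}·y_i), indices taken mod 4.
Cross-terms: 68, 144, -183, 128  ⇒  Σ = 157
Area = |Σ|/2 = 78.5.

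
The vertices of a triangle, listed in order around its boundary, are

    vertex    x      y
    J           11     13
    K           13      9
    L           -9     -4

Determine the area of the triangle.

Apply Gauss's area formula: 2A = Σ (x_i·y_{i+1} − x_{i+1}·y_i), indices taken mod 3.
Σ = (-70) + (29) + (-73) = -114
Area = |Σ|/2 = 57.

57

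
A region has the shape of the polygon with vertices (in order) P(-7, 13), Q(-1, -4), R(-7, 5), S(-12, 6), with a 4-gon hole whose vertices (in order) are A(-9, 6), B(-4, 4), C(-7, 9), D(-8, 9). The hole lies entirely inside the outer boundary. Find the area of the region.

33

Outer boundary:
Apply the shoelace formula: 2A = Σ (x_i·y_{i+1} − x_{i+1}·y_i), indices taken mod 4.
Σ = (41) + (-33) + (18) + (-114) = -88
Area = |Σ|/2 = 44.
Hole:
Apply Gauss's area formula: 2A = Σ (x_i·y_{i+1} − x_{i+1}·y_i), indices taken mod 4.
Σ = (-12) + (-8) + (9) + (33) = 22
Area = |Σ|/2 = 11.
Net area = 44 − 11 = 33.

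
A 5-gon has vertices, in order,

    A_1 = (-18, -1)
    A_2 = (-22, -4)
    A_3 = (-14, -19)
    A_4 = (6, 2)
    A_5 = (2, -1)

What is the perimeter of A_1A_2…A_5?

|A_1A_2| = √((-4)² + (-3)²) = √25 = 5
|A_2A_3| = √((8)² + (-15)²) = √289 = 17
|A_3A_4| = √((20)² + (21)²) = √841 = 29
|A_4A_5| = √((-4)² + (-3)²) = √25 = 5
|A_5A_1| = √((-20)² + (0)²) = √400 = 20
Perimeter = 5 + 17 + 29 + 5 + 20 = 76.

76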